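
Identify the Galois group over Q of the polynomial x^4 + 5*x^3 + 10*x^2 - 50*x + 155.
The polynomial is an irreducible quartic over Q and its discriminant is 2680770125, which is not a perfect square, so the Galois group is not contained in A_4. The resolvent cubic y^3 - 10*y^2 - 870*y - 175 has exactly one rational root, so the Galois group is C_4 or D_4. The quartic becomes reducible over Q(sqrt(disc)), so the group is C_4.

C_4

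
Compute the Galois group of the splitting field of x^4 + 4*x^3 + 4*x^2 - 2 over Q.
D_4 (order 8)

The polynomial is an irreducible quartic over Q and its discriminant is -1024, which is not a perfect square, so the Galois group is not contained in A_4. The resolvent cubic y^3 - 4*y^2 + 8*y has exactly one rational root, so the Galois group is C_4 or D_4. The quartic remains irreducible over Q(sqrt(disc)), so the group is D_4.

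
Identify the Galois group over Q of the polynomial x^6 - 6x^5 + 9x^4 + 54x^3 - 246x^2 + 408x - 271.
The polynomial f is an irreducible sextic over Q, so G = Gal(f/Q) is one of the 16 transitive subgroups 6T1, ..., 6T16 of S_6. The discriminant of f is 1323222688272384 = 36376128^2, a perfect square, so G is contained in A_6. The transitive groups of degree 6 contained in A_6 are: A_4 (6T4, order 12), S_4 (6T7, order 24), (C_3 x C_3) : C_4 (6T10, order 36), PSL(2,5) (6T12, order 60), A_6 (6T15, order 360). By Dedekind's theorem, for a prime p not dividing disc(f) the degrees of the irreducible factors of f mod p form the cycle type of an element of G. Factoring f modulo the 33 such primes p <= 149 (skipping 2, 3, which divide the discriminant), each new pattern first appears at: mod 5: f = (x^3 + x + 4)(x^3 + 4x^2 + 3x + 1), pattern 3+3; mod 17: f = (x + 7)(x + 16)(x^2 + x + 7)(x^2 + 4x + 9), pattern 2+2+1+1; mod 71: f = (x + 7)(x + 14)(x + 22)(x + 23)(x + 34)(x + 36), pattern 1+1+1+1+1+1. No other pattern occurs in this range, so the set of observed cycle types is {3+3, 2+2+1+1, 1+1+1+1+1+1}. The candidates containing elements of all these cycle types are A_4 (6T4) of order 12, S_4 (6T7) of order 24, (C_3 x C_3) : C_4 (6T10) of order 36, PSL(2,5) (6T12) of order 60, A_6 (6T15) of order 360; the others are excluded. The observed types are precisely the cycle types that occur in A_4 (6T4). Each of the other remaining candidates has further cycle types, and by the Chebotarev density theorem the matching factorization patterns would occur for a proportion of primes equal to their share of the group: S_4 (6T7) additionally contains elements of type 4+2 (6 of its 24 elements, about 25% of primes); (C_3 x C_3) : C_4 (6T10) additionally contains elements of type 4+2, 3+1+1+1 (22 of its 36 elements, about 61% of primes); PSL(2,5) (6T12) additionally contains elements of type 5+1 (24 of its 60 elements, about 40% of primes); A_6 (6T15) additionally contains elements of type 5+1, 4+2, 3+1+1+1 (274 of its 360 elements, about 76% of primes). None of the 33 primes tested shows any such pattern (for each of these groups the chance of that is below 10^-4), which rules them out. Hence G = A_4 (6T4), of order 12.

A_4 (order 12)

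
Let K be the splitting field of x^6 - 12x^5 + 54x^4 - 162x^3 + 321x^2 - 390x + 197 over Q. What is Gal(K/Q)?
The polynomial f is an irreducible sextic over Q, so G = Gal(f/Q) is one of the 16 transitive subgroups 6T1, ..., 6T16 of S_6. The discriminant of f is 1323222688272384 = 36376128^2, a perfect square, so G is contained in A_6. The transitive groups of degree 6 contained in A_6 are: A_4 (6T4, order 12), S_4 (6T7, order 24), (C_3 x C_3) : C_4 (6T10, order 36), PSL(2,5) (6T12, order 60), A_6 (6T15, order 360). By Dedekind's theorem, for a prime p not dividing disc(f) the degrees of the irreducible factors of f mod p form the cycle type of an element of G. Factoring f modulo the 33 such primes p <= 149 (skipping 2, 3, which divide the discriminant), each new pattern first appears at: mod 5: f = (x^3 + x^2 + 3x + 1)(x^3 + 2x^2 + 4x + 2), pattern 3+3; mod 17: f = (x + 7)(x + 15)(x^2 + 7x + 13)(x^2 + 10x + 2), pattern 2+2+1+1; mod 71: f = (x + 32)(x + 34)(x + 45)(x + 46)(x + 54)(x + 61), pattern 1+1+1+1+1+1. No other pattern occurs in this range, so the set of observed cycle types is {3+3, 2+2+1+1, 1+1+1+1+1+1}. The candidates containing elements of all these cycle types are A_4 (6T4) of order 12, S_4 (6T7) of order 24, (C_3 x C_3) : C_4 (6T10) of order 36, PSL(2,5) (6T12) of order 60, A_6 (6T15) of order 360; the others are excluded. The observed types are precisely the cycle types that occur in A_4 (6T4). Each of the other remaining candidates has further cycle types, and by the Chebotarev density theorem the matching factorization patterns would occur for a proportion of primes equal to their share of the group: S_4 (6T7) additionally contains elements of type 4+2 (6 of its 24 elements, about 25% of primes); (C_3 x C_3) : C_4 (6T10) additionally contains elements of type 4+2, 3+1+1+1 (22 of its 36 elements, about 61% of primes); PSL(2,5) (6T12) additionally contains elements of type 5+1 (24 of its 60 elements, about 40% of primes); A_6 (6T15) additionally contains elements of type 5+1, 4+2, 3+1+1+1 (274 of its 360 elements, about 76% of primes). None of the 33 primes tested shows any such pattern (for each of these groups the chance of that is below 10^-4), which rules them out. Hence G = A_4 (6T4), of order 12.

A_4, A_4 acting on 6 points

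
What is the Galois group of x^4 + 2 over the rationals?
D_4 (order 8)

The polynomial is an irreducible quartic over Q and its discriminant is 2048, which is not a perfect square, so the Galois group is not contained in A_4. The resolvent cubic y^3 - 8*y has exactly one rational root, so the Galois group is C_4 or D_4. The quartic remains irreducible over Q(sqrt(disc)), so the group is D_4.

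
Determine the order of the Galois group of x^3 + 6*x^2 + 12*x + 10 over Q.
The degree of the splitting field over Q equals the order of the Galois group, so first determine the group. The polynomial is an irreducible cubic over Q and its discriminant is -108, which is not a perfect square. For an irreducible cubic, a non-square discriminant gives Galois group S_3. The Galois group S_3 (3T2) has order 6, so the splitting field has degree 6 over Q.

6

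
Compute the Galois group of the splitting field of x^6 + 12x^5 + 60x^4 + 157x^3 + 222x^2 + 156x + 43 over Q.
The polynomial f is an irreducible sextic over Q, so G = Gal(f/Q) is one of the 16 transitive subgroups 6T1, ..., 6T16 of S_6. The discriminant of f is -177147, which is not a perfect square, so G is not contained in A_6. The transitive groups of degree 6 not contained in A_6 are: C_6 (6T1, order 6), S_3 (6T2, order 6), D_6 (6T3, order 12), C_3 x S_3 (6T5, order 18), A_4 x C_2 (6T6, order 24), S_4 (6T8, order 24), S_3 x S_3 (6T9, order 36), S_4 x C_2 (6T11, order 48), (S_3 x S_3) : C_2 (6T13, order 72), PGL(2,5) (6T14, order 120), S_6 (6T16, order 720). By Dedekind's theorem, for a prime p not dividing disc(f) the degrees of the irreducible factors of f mod p form the cycle type of an element of G. Factoring f modulo the 33 such primes p <= 139 (skipping 3, which divides the discriminant), each new pattern first appears at: mod 2: f = (x^6 + x^3 + 1), pattern 6; mod 7: f = (x + 3)(x + 4)(x + 6)(x^3 + 6x^2 + 5x + 4), pattern 3+1+1+1; mod 17: f = (x^2 + 5x + 13)(x^2 + 8x + 2)(x^2 + 16x + 1), pattern 2+2+2; mod 19: f = (x^3 + 6x^2 + 12x + 14)(x^3 + 6x^2 + 12x + 18), pattern 3+3; mod 73: f = (x + 15)(x + 23)(x + 24)(x + 31)(x + 32)(x + 33), pattern 1+1+1+1+1+1. No other pattern occurs in this range, so the set of observed cycle types is {6, 3+1+1+1, 2+2+2, 3+3, 1+1+1+1+1+1}. The candidates containing elements of all these cycle types are C_3 x S_3 (6T5) of order 18, S_3 x S_3 (6T9) of order 36, (S_3 x S_3) : C_2 (6T13) of order 72, S_6 (6T16) of order 720; the others are excluded. The observed types are precisely the cycle types that occur in C_3 x S_3 (6T5). Each of the other remaining candidates has further cycle types, and by the Chebotarev density theorem the matching factorization patterns would occur for a proportion of primes equal to their share of the group: S_3 x S_3 (6T9) additionally contains elements of type 2+2+1+1 (9 of its 36 elements, about 25% of primes); (S_3 x S_3) : C_2 (6T13) additionally contains elements of type 4+2, 3+2+1, 2+2+1+1, 2+1+1+1+1 (45 of its 72 elements, about 62% of primes); S_6 (6T16) additionally contains elements of type 5+1, 4+2, 4+1+1, 3+2+1, 2+2+1+1, 2+1+1+1+1 (504 of its 720 elements, about 70% of primes). None of the 33 primes tested shows any such pattern (for each of these groups the chance of that is below 10^-4), which rules them out. Hence G = C_3 x S_3 (6T5), of order 18.

C_3 x S_3, the group 6T5 of order 18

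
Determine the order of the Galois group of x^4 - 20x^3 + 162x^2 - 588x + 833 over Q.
4

The degree of the splitting field over Q equals the order of the Galois group, so first determine the group. The polynomial is an irreducible quartic over Q and its discriminant is 102760448, which is not a perfect square, so the Galois group is not contained in A_4. The resolvent cubic y^3 - 162*y^2 + 8428*y - 139160 has exactly one rational root, so the Galois group is C_4 or D_4. The quartic becomes reducible over Q(sqrt(disc)), so the group is C_4. The Galois group C_4 (4T1) has order 4, so the splitting field has degree 4 over Q.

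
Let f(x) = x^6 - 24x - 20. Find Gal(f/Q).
A_6

The polynomial f is an irreducible sextic over Q, so G = Gal(f/Q) is one of the 16 transitive subgroups 6T1, ..., 6T16 of S_6. The discriminant of f is 746496000000 = 864000^2, a perfect square, so G is contained in A_6. The transitive groups of degree 6 contained in A_6 are: A_4 (6T4, order 12), S_4 (6T7, order 24), (C_3 x C_3) : C_4 (6T10, order 36), PSL(2,5) (6T12, order 60), A_6 (6T15, order 360). By Dedekind's theorem, for a prime p not dividing disc(f) the degrees of the irreducible factors of f mod p form the cycle type of an element of G. Factoring f modulo the 6 such primes p <= 23 (skipping 2, 3, 5, which divide the discriminant), each new pattern first appears at: mod 7: f = (x + 4)(x^5 + 3x^4 + 2x^3 + 6x^2 + 4x + 2), pattern 5+1; mod 23: f = (x + 2)(x + 11)(x + 16)(x^3 + 17x^2 + 13x + 7), pattern 3+1+1+1. No other pattern occurs in this range, so the set of observed cycle types is {5+1, 3+1+1+1}. Among the candidates above, the only group containing elements of all these cycle types is A_6 (6T15) — each of A_4 (6T4), S_4 (6T7), (C_3 x C_3) : C_4 (6T10), PSL(2,5) (6T12) lacks at least one of them. Hence G = A_6 (6T15), of order 360.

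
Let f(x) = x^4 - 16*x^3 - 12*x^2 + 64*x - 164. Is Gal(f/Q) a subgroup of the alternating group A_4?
No

The polynomial is irreducible of degree 4 over Q. Its discriminant is -60272214016, which is not a perfect square. A Galois group lies in the alternating group exactly when the discriminant is a square in Q, so the Galois group (D_4) is not contained in A_4.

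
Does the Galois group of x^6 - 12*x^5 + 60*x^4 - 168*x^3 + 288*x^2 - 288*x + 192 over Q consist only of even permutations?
The polynomial is irreducible of degree 6 over Q. Its discriminant is -21134460321792, which is not a perfect square. A Galois group lies in the alternating group exactly when the discriminant is a square in Q, so the Galois group (C_6) is not contained in A_6.

No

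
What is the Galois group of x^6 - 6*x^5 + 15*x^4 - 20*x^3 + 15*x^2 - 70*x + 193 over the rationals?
The polynomial f is an irreducible sextic over Q, so G = Gal(f/Q) is one of the 16 transitive subgroups 6T1, ..., 6T16 of S_6. The discriminant of f is -1388339588497408, which is not a perfect square, so G is not contained in A_6. The transitive groups of degree 6 not contained in A_6 are: C_6 (6T1, order 6), S_3 (6T2, order 6), D_6 (6T3, order 12), C_3 x S_3 (6T5, order 18), A_4 x C_2 (6T6, order 24), S_4 (6T8, order 24), S_3 x S_3 (6T9, order 36), S_4 x C_2 (6T11, order 48), (S_3 x S_3) : C_2 (6T13, order 72), PGL(2,5) (6T14, order 120), S_6 (6T16, order 720). By Dedekind's theorem, for a prime p not dividing disc(f) the degrees of the irreducible factors of f mod p form the cycle type of an element of G. Factoring f modulo the 3 such primes p <= 7 (skipping 2, which divides the discriminant), each new pattern first appears at: mod 3: f = (x^6 + x^3 + 2x + 1), pattern 6; mod 5: f = (x + 1)(x + 3)(x^4 + 2x^2 + 2x + 1), pattern 4+1+1; mod 7: f = (x + 3)(x^2 + 4x + 1)(x^3 + x^2 + 2x + 6), pattern 3+2+1. No other pattern occurs in this range, so the set of observed cycle types is {6, 4+1+1, 3+2+1}. Among the candidates above, the only group containing elements of all these cycle types is S_6 (6T16); every other candidate lacks at least one of them. Hence G = S_6 (6T16), of order 720.

6T16: S_6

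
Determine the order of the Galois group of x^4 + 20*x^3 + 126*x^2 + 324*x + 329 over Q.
8

The degree of the splitting field over Q equals the order of the Galois group, so first determine the group. The polynomial is an irreducible quartic over Q and its discriminant is -104857600, which is not a perfect square, so the Galois group is not contained in A_4. The resolvent cubic y^3 - 126*y^2 + 5164*y - 70760 has exactly one rational root, so the Galois group is C_4 or D_4. The quartic remains irreducible over Q(sqrt(disc)), so the group is D_4. The Galois group D_4 (4T3) has order 8, so the splitting field has degree 8 over Q.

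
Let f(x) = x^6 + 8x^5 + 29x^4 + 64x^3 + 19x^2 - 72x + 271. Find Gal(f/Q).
(C_3 x C_3) : C_4 (order 36)

The polynomial f is an irreducible sextic over Q, so G = Gal(f/Q) is one of the 16 transitive subgroups 6T1, ..., 6T16 of S_6. The discriminant of f is 564385546240000 = 23756800^2, a perfect square, so G is contained in A_6. The transitive groups of degree 6 contained in A_6 are: A_4 (6T4, order 12), S_4 (6T7, order 24), (C_3 x C_3) : C_4 (6T10, order 36), PSL(2,5) (6T12, order 60), A_6 (6T15, order 360). By Dedekind's theorem, for a prime p not dividing disc(f) the degrees of the irreducible factors of f mod p form the cycle type of an element of G. Factoring f modulo the 19 such primes p <= 79 (skipping 2, 5, 29, which divide the discriminant), each new pattern first appears at: mod 3: f = (x^2 + 2x + 2)(x^4 + x + 2), pattern 4+2; mod 11: f = (x^3 + 7x + 1)(x^3 + 8x^2 + 7), pattern 3+3; mod 19: f = (x + 4)(x + 6)(x^2 + 7x + 2)(x^2 + 10x + 10), pattern 2+2+1+1; mod 61: f = (x + 10)(x + 24)(x + 57)(x^3 + 39x^2 + 36x + 36), pattern 3+1+1+1. No other pattern occurs in this range, so the set of observed cycle types is {4+2, 3+3, 2+2+1+1, 3+1+1+1}. The candidates containing elements of all these cycle types are (C_3 x C_3) : C_4 (6T10) of order 36, A_6 (6T15) of order 360; the others are excluded. The observed types are precisely the cycle types that occur in (C_3 x C_3) : C_4 (6T10) (apart from the identity). Each of the other remaining candidates has further cycle types, and by the Chebotarev density theorem the matching factorization patterns would occur for a proportion of primes equal to their share of the group: A_6 (6T15) additionally contains elements of type 5+1 (144 of its 360 elements, about 40% of primes). None of the 19 primes tested shows any such pattern (for each of these groups the chance of that is below 10^-4), which rules them out. Hence G = (C_3 x C_3) : C_4 (6T10), of order 36.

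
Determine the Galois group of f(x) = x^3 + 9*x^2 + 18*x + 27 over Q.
The polynomial is an irreducible cubic over Q and its discriminant is -16767, which is not a perfect square. For an irreducible cubic, a non-square discriminant gives Galois group S_3.

S_3 (order 6)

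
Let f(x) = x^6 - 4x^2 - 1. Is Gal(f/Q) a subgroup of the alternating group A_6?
Yes

The polynomial is irreducible of degree 6 over Q. Its discriminant is 3356224 = 1832^2, a perfect square. A Galois group lies in the alternating group exactly when the discriminant is a square in Q, so the Galois group (S_4) is contained in A_6.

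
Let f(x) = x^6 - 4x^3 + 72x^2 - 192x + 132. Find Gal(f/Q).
D_6, the dihedral group of order 12

The polynomial f is an irreducible sextic over Q, so G = Gal(f/Q) is one of the 16 transitive subgroups 6T1, ..., 6T16 of S_6. The discriminant of f is -41622228172800, which is not a perfect square, so G is not contained in A_6. The transitive groups of degree 6 not contained in A_6 are: C_6 (6T1, order 6), S_3 (6T2, order 6), D_6 (6T3, order 12), C_3 x S_3 (6T5, order 18), A_4 x C_2 (6T6, order 24), S_4 (6T8, order 24), S_3 x S_3 (6T9, order 36), S_4 x C_2 (6T11, order 48), (S_3 x S_3) : C_2 (6T13, order 72), PGL(2,5) (6T14, order 120), S_6 (6T16, order 720). By Dedekind's theorem, for a prime p not dividing disc(f) the degrees of the irreducible factors of f mod p form the cycle type of an element of G. Factoring f modulo the 79 such primes p <= 431 (skipping 2, 3, 5, 11, which divide the discriminant), each new pattern first appears at: mod 7: f = (x^6 + 3x^3 + 2x^2 + 4x + 6), pattern 6; mod 17: f = (x + 3)(x + 15)(x^2 + 2x + 12)(x^2 + 14x + 1), pattern 2+2+1+1; mod 19: f = (x^3 + 2x + 8)(x^3 + 17x + 7), pattern 3+3; mod 23: f = (x^2 + 3x + 20)(x^2 + 6x + 22)(x^2 + 14x + 21), pattern 2+2+2; mod 43: f = (x + 3)(x + 10)(x + 12)(x + 15)(x + 16)(x + 30), pattern 1+1+1+1+1+1. No other pattern occurs in this range, so the set of observed cycle types is {6, 2+2+1+1, 3+3, 2+2+2, 1+1+1+1+1+1}. The candidates containing elements of all these cycle types are D_6 (6T3) of order 12, A_4 x C_2 (6T6) of order 24, S_3 x S_3 (6T9) of order 36, S_4 x C_2 (6T11) of order 48, (S_3 x S_3) : C_2 (6T13) of order 72, PGL(2,5) (6T14) of order 120, S_6 (6T16) of order 720; the others are excluded. The observed types are precisely the cycle types that occur in D_6 (6T3). Each of the other remaining candidates has further cycle types, and by the Chebotarev density theorem the matching factorization patterns would occur for a proportion of primes equal to their share of the group: A_4 x C_2 (6T6) additionally contains elements of type 2+1+1+1+1 (3 of its 24 elements, about 12% of primes); S_3 x S_3 (6T9) additionally contains elements of type 3+1+1+1 (4 of its 36 elements, about 11% of primes); S_4 x C_2 (6T11) additionally contains elements of type 4+2, 4+1+1, 2+1+1+1+1 (15 of its 48 elements, about 31% of primes); (S_3 x S_3) : C_2 (6T13) additionally contains elements of type 4+2, 3+2+1, 3+1+1+1, 2+1+1+1+1 (40 of its 72 elements, about 56% of primes); PGL(2,5) (6T14) additionally contains elements of type 5+1, 4+1+1 (54 of its 120 elements, about 45% of primes); S_6 (6T16) additionally contains elements of type 5+1, 4+2, 4+1+1, 3+2+1, 3+1+1+1, 2+1+1+1+1 (499 of its 720 elements, about 69% of primes). None of the 79 primes tested shows any such pattern (for each of these groups the chance of that is below 10^-4), which rules them out. Hence G = D_6 (6T3), of order 12.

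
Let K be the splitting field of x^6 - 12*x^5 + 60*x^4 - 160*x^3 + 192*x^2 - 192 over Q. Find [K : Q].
The degree of the splitting field over Q equals the order of the Galois group, so first determine the group. The polynomial f is an irreducible sextic over Q, so G = Gal(f/Q) is one of the 16 transitive subgroups 6T1, ..., 6T16 of S_6. The discriminant of f is 450868486864896 = 21233664^2, a perfect square, so G is contained in A_6. The transitive groups of degree 6 contained in A_6 are: A_4 (6T4, order 12), S_4 (6T7, order 24), (C_3 x C_3) : C_4 (6T10, order 36), PSL(2,5) (6T12, order 60), A_6 (6T15, order 360). By Dedekind's theorem, for a prime p not dividing disc(f) the degrees of the irreducible factors of f mod p form the cycle type of an element of G. Factoring f modulo the 33 such primes p <= 149 (skipping 2, 3, which divide the discriminant), each new pattern first appears at: mod 5: f = (x^3 + x^2 + x + 4)(x^3 + 2x^2 + 2x + 2), pattern 3+3; mod 17: f = (x + 2)(x + 11)(x^2 + 13x + 9)(x^2 + 13x + 15), pattern 2+2+1+1; mod 71: f = (x + 5)(x + 6)(x + 8)(x + 59)(x + 61)(x + 62), pattern 1+1+1+1+1+1. No other pattern occurs in this range, so the set of observed cycle types is {3+3, 2+2+1+1, 1+1+1+1+1+1}. The candidates containing elements of all these cycle types are A_4 (6T4) of order 12, S_4 (6T7) of order 24, (C_3 x C_3) : C_4 (6T10) of order 36, PSL(2,5) (6T12) of order 60, A_6 (6T15) of order 360; the others are excluded. The observed types are precisely the cycle types that occur in A_4 (6T4). Each of the other remaining candidates has further cycle types, and by the Chebotarev density theorem the matching factorization patterns would occur for a proportion of primes equal to their share of the group: S_4 (6T7) additionally contains elements of type 4+2 (6 of its 24 elements, about 25% of primes); (C_3 x C_3) : C_4 (6T10) additionally contains elements of type 4+2, 3+1+1+1 (22 of its 36 elements, about 61% of primes); PSL(2,5) (6T12) additionally contains elements of type 5+1 (24 of its 60 elements, about 40% of primes); A_6 (6T15) additionally contains elements of type 5+1, 4+2, 3+1+1+1 (274 of its 360 elements, about 76% of primes). None of the 33 primes tested shows any such pattern (for each of these groups the chance of that is below 10^-4), which rules them out. Hence G = A_4 (6T4), of order 12. The Galois group A_4 (6T4) has order 12, so the splitting field has degree 12 over Q.

12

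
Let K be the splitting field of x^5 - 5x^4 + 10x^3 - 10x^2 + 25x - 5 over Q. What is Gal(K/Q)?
The polynomial f is an irreducible quintic over Q, so G = Gal(f/Q) is a transitive subgroup of S_5: one of C_5 (5T1, order 5), D_5 (5T2, order 10), F_20 (5T3, order 20), A_5 (5T4, order 60) or S_5 (5T5, order 120). The discriminant of f is 1024000000 = 32000^2, a perfect square, so G is contained in A_5. The transitive groups of degree 5 contained in A_5 are: C_5 (5T1, order 5), D_5 (5T2, order 10), A_5 (5T4, order 60). By Dedekind's theorem, for a prime p not dividing disc(f) the degrees of the irreducible factors of f mod p form the cycle type of an element of G. Factoring f modulo the 2 such primes p <= 7 (skipping 2, 5, which divide the discriminant), each new pattern first appears at: mod 3: f = (x^5 + x^4 + x^3 + 2x^2 + x + 1), pattern 5; mod 7: f = (x + 1)(x + 2)(x^3 + 6x^2 + 4x + 1), pattern 3+1+1. No other pattern occurs in this range, so the set of observed cycle types is {5, 3+1+1}. Among the candidates above, the only group containing elements of all these cycle types is A_5 (5T4) — each of C_5 (5T1), D_5 (5T2) lacks at least one of them. Hence G = A_5 (5T4), of order 60.

5T4: A_5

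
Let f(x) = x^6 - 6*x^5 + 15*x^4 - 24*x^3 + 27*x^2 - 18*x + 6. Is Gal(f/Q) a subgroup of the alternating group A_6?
The polynomial is irreducible of degree 6 over Q. Its discriminant is 1259712, which is not a perfect square. A Galois group lies in the alternating group exactly when the discriminant is a square in Q, so the Galois group (D_6) is not contained in A_6.

No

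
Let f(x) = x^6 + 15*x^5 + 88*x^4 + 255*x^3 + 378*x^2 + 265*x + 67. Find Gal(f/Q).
S_3 (also written S3)

The polynomial f is an irreducible sextic over Q, so G = Gal(f/Q) is one of the 16 transitive subgroups 6T1, ..., 6T16 of S_6. The discriminant of f is 810448, which is not a perfect square, so G is not contained in A_6. The transitive groups of degree 6 not contained in A_6 are: C_6 (6T1, order 6), S_3 (6T2, order 6), D_6 (6T3, order 12), C_3 x S_3 (6T5, order 18), A_4 x C_2 (6T6, order 24), S_4 (6T8, order 24), S_3 x S_3 (6T9, order 36), S_4 x C_2 (6T11, order 48), (S_3 x S_3) : C_2 (6T13, order 72), PGL(2,5) (6T14, order 120), S_6 (6T16, order 720). By Dedekind's theorem, for a prime p not dividing disc(f) the degrees of the irreducible factors of f mod p form the cycle type of an element of G. Factoring f modulo the 23 such primes p <= 97 (skipping 2, 37, which divide the discriminant), each new pattern first appears at: mod 3: f = (x^3 + x^2 + 2)(x^3 + 2x^2 + 2x + 2), pattern 3+3; mod 5: f = (x^2 + 2)(x^2 + x + 1)(x^2 + 4x + 1), pattern 2+2+2; mod 67: f = (x)(x + 5)(x + 21)(x + 33)(x + 39)(x + 51), pattern 1+1+1+1+1+1. No other pattern occurs in this range, so the set of observed cycle types is {3+3, 2+2+2, 1+1+1+1+1+1}. The candidates containing elements of all these cycle types are C_6 (6T1) of order 6, S_3 (6T2) of order 6, D_6 (6T3) of order 12, C_3 x S_3 (6T5) of order 18, A_4 x C_2 (6T6) of order 24, S_4 (6T8) of order 24, S_3 x S_3 (6T9) of order 36, S_4 x C_2 (6T11) of order 48, (S_3 x S_3) : C_2 (6T13) of order 72, PGL(2,5) (6T14) of order 120, S_6 (6T16) of order 720; the others are excluded. The observed types are precisely the cycle types that occur in S_3 (6T2). Each of the other remaining candidates has further cycle types, and by the Chebotarev density theorem the matching factorization patterns would occur for a proportion of primes equal to their share of the group: C_6 (6T1) additionally contains elements of type 6 (2 of its 6 elements, about 33% of primes); D_6 (6T3) additionally contains elements of type 6, 2+2+1+1 (5 of its 12 elements, about 42% of primes); C_3 x S_3 (6T5) additionally contains elements of type 6, 3+1+1+1 (10 of its 18 elements, about 56% of primes); A_4 x C_2 (6T6) additionally contains elements of type 6, 2+2+1+1, 2+1+1+1+1 (14 of its 24 elements, about 58% of primes); S_4 (6T8) additionally contains elements of type 4+1+1, 2+2+1+1 (9 of its 24 elements, about 38% of primes); S_3 x S_3 (6T9) additionally contains elements of type 6, 3+1+1+1, 2+2+1+1 (25 of its 36 elements, about 69% of primes); S_4 x C_2 (6T11) additionally contains elements of type 6, 4+2, 4+1+1, 2+2+1+1, 2+1+1+1+1 (32 of its 48 elements, about 67% of primes); (S_3 x S_3) : C_2 (6T13) additionally contains elements of type 6, 4+2, 3+2+1, 3+1+1+1, 2+2+1+1, 2+1+1+1+1 (61 of its 72 elements, about 85% of primes); PGL(2,5) (6T14) additionally contains elements of type 6, 5+1, 4+1+1, 2+2+1+1 (89 of its 120 elements, about 74% of primes); S_6 (6T16) additionally contains elements of type 6, 5+1, 4+2, 4+1+1, 3+2+1, 3+1+1+1, 2+2+1+1, 2+1+1+1+1 (664 of its 720 elements, about 92% of primes). None of the 23 primes tested shows any such pattern (for each of these groups the chance of that is below 10^-4), which rules them out. Hence G = S_3 (6T2), of order 6.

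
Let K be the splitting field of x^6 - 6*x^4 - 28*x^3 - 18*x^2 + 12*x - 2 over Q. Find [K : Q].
The degree of the splitting field over Q equals the order of the Galois group, so first determine the group. The polynomial f is an irreducible sextic over Q, so G = Gal(f/Q) is one of the 16 transitive subgroups 6T1, ..., 6T16 of S_6. The discriminant of f is 1045943912448, which is not a perfect square, so G is not contained in A_6. The transitive groups of degree 6 not contained in A_6 are: C_6 (6T1, order 6), S_3 (6T2, order 6), D_6 (6T3, order 12), C_3 x S_3 (6T5, order 18), A_4 x C_2 (6T6, order 24), S_4 (6T8, order 24), S_3 x S_3 (6T9, order 36), S_4 x C_2 (6T11, order 48), (S_3 x S_3) : C_2 (6T13, order 72), PGL(2,5) (6T14, order 120), S_6 (6T16, order 720). By Dedekind's theorem, for a prime p not dividing disc(f) the degrees of the irreducible factors of f mod p form the cycle type of an element of G. Factoring f modulo the 79 such primes p <= 421 (skipping 2, 3, 31, which divide the discriminant), each new pattern first appears at: mod 5: f = (x^2 + 2x + 4)(x^2 + 4x + 1)(x^2 + 4x + 2), pattern 2+2+2; mod 7: f = (x^3 + 2x^2 + x + 6)(x^3 + 5x^2 + 4x + 2), pattern 3+3; mod 13: f = (x^6 + 7x^4 + 11x^3 + 8x^2 + 12x + 11), pattern 6; mod 17: f = (x + 3)(x + 15)(x^2 + x + 7)(x^2 + 15x + 13), pattern 2+2+1+1; mod 127: f = (x + 15)(x + 21)(x + 33)(x + 43)(x + 48)(x + 94), pattern 1+1+1+1+1+1. No other pattern occurs in this range, so the set of observed cycle types is {2+2+2, 3+3, 6, 2+2+1+1, 1+1+1+1+1+1}. The candidates containing elements of all these cycle types are D_6 (6T3) of order 12, A_4 x C_2 (6T6) of order 24, S_3 x S_3 (6T9) of order 36, S_4 x C_2 (6T11) of order 48, (S_3 x S_3) : C_2 (6T13) of order 72, PGL(2,5) (6T14) of order 120, S_6 (6T16) of order 720; the others are excluded. The observed types are precisely the cycle types that occur in D_6 (6T3). Each of the other remaining candidates has further cycle types, and by the Chebotarev density theorem the matching factorization patterns would occur for a proportion of primes equal to their share of the group: A_4 x C_2 (6T6) additionally contains elements of type 2+1+1+1+1 (3 of its 24 elements, about 12% of primes); S_3 x S_3 (6T9) additionally contains elements of type 3+1+1+1 (4 of its 36 elements, about 11% of primes); S_4 x C_2 (6T11) additionally contains elements of type 4+2, 4+1+1, 2+1+1+1+1 (15 of its 48 elements, about 31% of primes); (S_3 x S_3) : C_2 (6T13) additionally contains elements of type 4+2, 3+2+1, 3+1+1+1, 2+1+1+1+1 (40 of its 72 elements, about 56% of primes); PGL(2,5) (6T14) additionally contains elements of type 5+1, 4+1+1 (54 of its 120 elements, about 45% of primes); S_6 (6T16) additionally contains elements of type 5+1, 4+2, 4+1+1, 3+2+1, 3+1+1+1, 2+1+1+1+1 (499 of its 720 elements, about 69% of primes). None of the 79 primes tested shows any such pattern (for each of these groups the chance of that is below 10^-4), which rules them out. Hence G = D_6 (6T3), of order 12. The Galois group D_6 (6T3) has order 12, so the splitting field has degree 12 over Q.

12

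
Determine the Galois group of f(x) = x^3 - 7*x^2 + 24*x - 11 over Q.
The polynomial is an irreducible cubic over Q and its discriminant is -12167, which is not a perfect square. For an irreducible cubic, a non-square discriminant gives Galois group S_3.

3T2: S_3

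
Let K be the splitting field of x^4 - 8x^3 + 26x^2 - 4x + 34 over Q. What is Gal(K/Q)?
The polynomial is an irreducible quartic over Q and its discriminant is 122943744 = 11088^2, a perfect square, so the Galois group is contained in A_4. The resolvent cubic y^3 - 26*y^2 - 104*y + 1344 splits completely over Q, which gives the Klein four-group V_4.

V_4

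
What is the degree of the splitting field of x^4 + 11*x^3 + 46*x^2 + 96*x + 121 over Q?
The degree of the splitting field over Q equals the order of the Galois group, so first determine the group. The polynomial is an irreducible quartic over Q and its discriminant is 9453125, which is not a perfect square, so the Galois group is not contained in A_4. The resolvent cubic y^3 - 46*y^2 + 572*y - 1593 has exactly one rational root, so the Galois group is C_4 or D_4. The quartic becomes reducible over Q(sqrt(disc)), so the group is C_4. The Galois group C_4 (4T1) has order 4, so the splitting field has degree 4 over Q.

4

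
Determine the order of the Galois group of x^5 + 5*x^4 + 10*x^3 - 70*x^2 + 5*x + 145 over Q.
The degree of the splitting field over Q equals the order of the Galois group, so first determine the group. The polynomial f is an irreducible quintic over Q, so G = Gal(f/Q) is a transitive subgroup of S_5: one of C_5 (5T1, order 5), D_5 (5T2, order 10), F_20 (5T3, order 20), A_5 (5T4, order 60) or S_5 (5T5, order 120). The discriminant of f is 18926796800000, which is not a perfect square, so G is not contained in A_5. The transitive groups of degree 5 not contained in A_5 are: F_20 (5T3, order 20), S_5 (5T5, order 120). By Dedekind's theorem, for a prime p not dividing disc(f) the degrees of the irreducible factors of f mod p form the cycle type of an element of G. Factoring f modulo the 18 such primes p <= 73 (skipping 2, 5, 19, which divide the discriminant), each new pattern first appears at: mod 3: f = (x + 2)(x^4 + x^2 + 2), pattern 4+1; mod 11: f = (x^5 + 5x^4 + 10x^3 + 7x^2 + 5x + 2), pattern 5; mod 29: f = (x)(x^2 + 10x + 6)(x^2 + 24x + 25), pattern 2+2+1. No other pattern occurs in this range, so the set of observed cycle types is {4+1, 5, 2+2+1}. The candidates containing elements of all these cycle types are F_20 (5T3) of order 20, S_5 (5T5) of order 120; the others are excluded. The observed types are precisely the cycle types that occur in F_20 (5T3) (apart from the identity). Each of the other remaining candidates has further cycle types, and by the Chebotarev density theorem the matching factorization patterns would occur for a proportion of primes equal to their share of the group: S_5 (5T5) additionally contains elements of type 3+2, 3+1+1, 2+1+1+1 (50 of its 120 elements, about 42% of primes). None of the 18 primes tested shows any such pattern (for each of these groups the chance of that is below 10^-4), which rules them out. Hence G = F_20 (5T3), of order 20. The Galois group F_20 (5T3) has order 20, so the splitting field has degree 20 over Q.

20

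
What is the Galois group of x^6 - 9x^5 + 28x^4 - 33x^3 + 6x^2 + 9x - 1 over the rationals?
The polynomial f is an irreducible sextic over Q, so G = Gal(f/Q) is one of the 16 transitive subgroups 6T1, ..., 6T16 of S_6. The discriminant of f is 810448, which is not a perfect square, so G is not contained in A_6. The transitive groups of degree 6 not contained in A_6 are: C_6 (6T1, order 6), S_3 (6T2, order 6), D_6 (6T3, order 12), C_3 x S_3 (6T5, order 18), A_4 x C_2 (6T6, order 24), S_4 (6T8, order 24), S_3 x S_3 (6T9, order 36), S_4 x C_2 (6T11, order 48), (S_3 x S_3) : C_2 (6T13, order 72), PGL(2,5) (6T14, order 120), S_6 (6T16, order 720). By Dedekind's theorem, for a prime p not dividing disc(f) the degrees of the irreducible factors of f mod p form the cycle type of an element of G. Factoring f modulo the 23 such primes p <= 97 (skipping 2, 37, which divide the discriminant), each new pattern first appears at: mod 3: f = (x^3 + x^2 + x + 2)(x^3 + 2x^2 + x + 1), pattern 3+3; mod 5: f = (x^2 + x + 1)(x^2 + 2x + 3)(x^2 + 3x + 3), pattern 2+2+2; mod 67: f = (x + 1)(x + 17)(x + 29)(x + 35)(x + 47)(x + 63), pattern 1+1+1+1+1+1. No other pattern occurs in this range, so the set of observed cycle types is {3+3, 2+2+2, 1+1+1+1+1+1}. The candidates containing elements of all these cycle types are C_6 (6T1) of order 6, S_3 (6T2) of order 6, D_6 (6T3) of order 12, C_3 x S_3 (6T5) of order 18, A_4 x C_2 (6T6) of order 24, S_4 (6T8) of order 24, S_3 x S_3 (6T9) of order 36, S_4 x C_2 (6T11) of order 48, (S_3 x S_3) : C_2 (6T13) of order 72, PGL(2,5) (6T14) of order 120, S_6 (6T16) of order 720; the others are excluded. The observed types are precisely the cycle types that occur in S_3 (6T2). Each of the other remaining candidates has further cycle types, and by the Chebotarev density theorem the matching factorization patterns would occur for a proportion of primes equal to their share of the group: C_6 (6T1) additionally contains elements of type 6 (2 of its 6 elements, about 33% of primes); D_6 (6T3) additionally contains elements of type 6, 2+2+1+1 (5 of its 12 elements, about 42% of primes); C_3 x S_3 (6T5) additionally contains elements of type 6, 3+1+1+1 (10 of its 18 elements, about 56% of primes); A_4 x C_2 (6T6) additionally contains elements of type 6, 2+2+1+1, 2+1+1+1+1 (14 of its 24 elements, about 58% of primes); S_4 (6T8) additionally contains elements of type 4+1+1, 2+2+1+1 (9 of its 24 elements, about 38% of primes); S_3 x S_3 (6T9) additionally contains elements of type 6, 3+1+1+1, 2+2+1+1 (25 of its 36 elements, about 69% of primes); S_4 x C_2 (6T11) additionally contains elements of type 6, 4+2, 4+1+1, 2+2+1+1, 2+1+1+1+1 (32 of its 48 elements, about 67% of primes); (S_3 x S_3) : C_2 (6T13) additionally contains elements of type 6, 4+2, 3+2+1, 3+1+1+1, 2+2+1+1, 2+1+1+1+1 (61 of its 72 elements, about 85% of primes); PGL(2,5) (6T14) additionally contains elements of type 6, 5+1, 4+1+1, 2+2+1+1 (89 of its 120 elements, about 74% of primes); S_6 (6T16) additionally contains elements of type 6, 5+1, 4+2, 4+1+1, 3+2+1, 3+1+1+1, 2+2+1+1, 2+1+1+1+1 (664 of its 720 elements, about 92% of primes). None of the 23 primes tested shows any such pattern (for each of these groups the chance of that is below 10^-4), which rules them out. Hence G = S_3 (6T2), of order 6.

S_3 (also written S3)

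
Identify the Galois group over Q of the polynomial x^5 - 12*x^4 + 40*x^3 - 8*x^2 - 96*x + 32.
C_5 (order 5)

The polynomial f is an irreducible quintic over Q, so G = Gal(f/Q) is a transitive subgroup of S_5: one of C_5 (5T1, order 5), D_5 (5T2, order 10), F_20 (5T3, order 20), A_5 (5T4, order 60) or S_5 (5T5, order 120). The discriminant of f is 15352201216 = 123904^2, a perfect square, so G is contained in A_5. The transitive groups of degree 5 contained in A_5 are: C_5 (5T1, order 5), D_5 (5T2, order 10), A_5 (5T4, order 60). By Dedekind's theorem, for a prime p not dividing disc(f) the degrees of the irreducible factors of f mod p form the cycle type of an element of G. Factoring f modulo the 14 such primes p <= 53 (skipping 2, 11, which divide the discriminant), each new pattern first appears at: mod 3: f = (x^5 + x^3 + x^2 + 2), pattern 5; mod 23: f = (x + 3)(x + 6)(x + 10)(x + 18)(x + 20), pattern 1+1+1+1+1. No other pattern occurs in this range, so the set of observed cycle types is {5, 1+1+1+1+1}. The candidates containing elements of all these cycle types are C_5 (5T1) of order 5, D_5 (5T2) of order 10, A_5 (5T4) of order 60; the others are excluded. The observed types are precisely the cycle types that occur in C_5 (5T1). Each of the other remaining candidates has further cycle types, and by the Chebotarev density theorem the matching factorization patterns would occur for a proportion of primes equal to their share of the group: D_5 (5T2) additionally contains elements of type 2+2+1 (5 of its 10 elements, about 50% of primes); A_5 (5T4) additionally contains elements of type 3+1+1, 2+2+1 (35 of its 60 elements, about 58% of primes). None of the 14 primes tested shows any such pattern (for each of these groups the chance of that is below 10^-4), which rules them out. Hence G = C_5 (5T1), of order 5.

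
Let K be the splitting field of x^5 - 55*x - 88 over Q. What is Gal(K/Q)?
A_5

The polynomial f is an irreducible quintic over Q, so G = Gal(f/Q) is a transitive subgroup of S_5: one of C_5 (5T1, order 5), D_5 (5T2, order 10), F_20 (5T3, order 20), A_5 (5T4, order 60) or S_5 (5T5, order 120). The discriminant of f is 58564000000 = 242000^2, a perfect square, so G is contained in A_5. The transitive groups of degree 5 contained in A_5 are: C_5 (5T1, order 5), D_5 (5T2, order 10), A_5 (5T4, order 60). By Dedekind's theorem, for a prime p not dividing disc(f) the degrees of the irreducible factors of f mod p form the cycle type of an element of G. Factoring f modulo the 3 such primes p <= 13 (skipping 2, 5, 11, which divide the discriminant), each new pattern first appears at: mod 3: f = (x^5 + 2x + 2), pattern 5; mod 13: f = (x + 5)(x + 7)(x^3 + x^2 + 5x + 9), pattern 3+1+1. No other pattern occurs in this range, so the set of observed cycle types is {5, 3+1+1}. Among the candidates above, the only group containing elements of all these cycle types is A_5 (5T4) — each of C_5 (5T1), D_5 (5T2) lacks at least one of them. Hence G = A_5 (5T4), of order 60.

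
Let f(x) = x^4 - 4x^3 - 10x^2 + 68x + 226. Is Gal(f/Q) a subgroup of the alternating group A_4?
The polynomial is irreducible of degree 4 over Q. Its discriminant is 2308610304 = 48048^2, a perfect square. A Galois group lies in the alternating group exactly when the discriminant is a square in Q, so the Galois group (V_4) is contained in A_4.

Yes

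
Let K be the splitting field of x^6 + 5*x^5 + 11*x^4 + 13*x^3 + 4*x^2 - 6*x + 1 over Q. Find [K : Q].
36

The degree of the splitting field over Q equals the order of the Galois group, so first determine the group. The polynomial f is an irreducible sextic over Q, so G = Gal(f/Q) is one of the 16 transitive subgroups 6T1, ..., 6T16 of S_6. The discriminant of f is 525625 = 725^2, a perfect square, so G is contained in A_6. The transitive groups of degree 6 contained in A_6 are: A_4 (6T4, order 12), S_4 (6T7, order 24), (C_3 x C_3) : C_4 (6T10, order 36), PSL(2,5) (6T12, order 60), A_6 (6T15, order 360). By Dedekind's theorem, for a prime p not dividing disc(f) the degrees of the irreducible factors of f mod p form the cycle type of an element of G. Factoring f modulo the 19 such primes p <= 73 (skipping 5, 29, which divide the discriminant), each new pattern first appears at: mod 2: f = (x^2 + x + 1)(x^4 + x + 1), pattern 4+2; mod 11: f = (x^3 + 6x^2 + 3x + 10)(x^3 + 10x^2 + 3x + 10), pattern 3+3; mod 19: f = (x + 8)(x + 9)(x^2 + 9x + 7)(x^2 + 17x + 2), pattern 2+2+1+1; mod 61: f = (x + 20)(x + 27)(x + 34)(x^3 + 46x^2 + 3x + 60), pattern 3+1+1+1. No other pattern occurs in this range, so the set of observed cycle types is {4+2, 3+3, 2+2+1+1, 3+1+1+1}. The candidates containing elements of all these cycle types are (C_3 x C_3) : C_4 (6T10) of order 36, A_6 (6T15) of order 360; the others are excluded. The observed types are precisely the cycle types that occur in (C_3 x C_3) : C_4 (6T10) (apart from the identity). Each of the other remaining candidates has further cycle types, and by the Chebotarev density theorem the matching factorization patterns would occur for a proportion of primes equal to their share of the group: A_6 (6T15) additionally contains elements of type 5+1 (144 of its 360 elements, about 40% of primes). None of the 19 primes tested shows any such pattern (for each of these groups the chance of that is below 10^-4), which rules them out. Hence G = (C_3 x C_3) : C_4 (6T10), of order 36. The Galois group (C_3 x C_3) : C_4 (6T10) has order 36, so the splitting field has degree 36 over Q.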